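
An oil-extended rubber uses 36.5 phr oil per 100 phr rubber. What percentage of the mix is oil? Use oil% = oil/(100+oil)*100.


Oil % = oil / (100 + oil) * 100
= 36.5 / (100 + 36.5) * 100
= 36.5 / 136.5 * 100
= 26.74%

26.74%


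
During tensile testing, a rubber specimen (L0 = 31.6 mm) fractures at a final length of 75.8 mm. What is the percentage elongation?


Elongation = (Lf - L0) / L0 * 100
= (75.8 - 31.6) / 31.6 * 100
= 44.2 / 31.6 * 100
= 139.9%

139.9%


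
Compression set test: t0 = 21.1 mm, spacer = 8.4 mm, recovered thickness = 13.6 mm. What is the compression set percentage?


CS = (t0 - recovered) / (t0 - ts) * 100
= (21.1 - 13.6) / (21.1 - 8.4) * 100
= 7.5 / 12.7 * 100
= 59.1%

59.1%


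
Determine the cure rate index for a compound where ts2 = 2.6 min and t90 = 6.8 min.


CRI = 100 / (t90 - ts2)
= 100 / (6.8 - 2.6)
= 100 / 4.2
= 23.81 min^-1

23.81 min^-1


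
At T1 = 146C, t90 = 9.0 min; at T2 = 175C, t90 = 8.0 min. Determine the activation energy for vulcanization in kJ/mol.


T1 = 419.15 K, T2 = 448.15 K
1/T1 - 1/T2 = 1.5439e-04
ln(t1/t2) = ln(9.0/8.0) = 0.1178
Ea = 8.314 * 0.1178 / 1.5439e-04 = 6342.8967 J/mol
Ea = 6.34 kJ/mol

6.34 kJ/mol


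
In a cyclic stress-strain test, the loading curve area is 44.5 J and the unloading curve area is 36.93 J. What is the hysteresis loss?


Hysteresis loss = loading - unloading
= 44.5 - 36.93
= 7.57 J

7.57 J


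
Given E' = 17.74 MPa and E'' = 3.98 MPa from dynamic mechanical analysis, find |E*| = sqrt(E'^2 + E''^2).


|E*| = sqrt(E'^2 + E''^2)
= sqrt(17.74^2 + 3.98^2)
= sqrt(314.7076 + 15.8404)
= 18.181 MPa

18.181 MPa


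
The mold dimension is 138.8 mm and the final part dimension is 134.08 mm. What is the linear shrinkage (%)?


Shrinkage = (mold - part) / mold * 100
= (138.8 - 134.08) / 138.8 * 100
= 4.72 / 138.8 * 100
= 3.4%

3.4%


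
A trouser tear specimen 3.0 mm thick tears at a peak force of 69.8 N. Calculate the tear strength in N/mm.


Tear strength = force / thickness
= 69.8 / 3.0
= 23.27 N/mm

23.27 N/mm


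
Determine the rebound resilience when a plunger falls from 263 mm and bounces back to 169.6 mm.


Resilience = h_rebound / h_drop * 100
= 169.6 / 263 * 100
= 64.5%

64.5%


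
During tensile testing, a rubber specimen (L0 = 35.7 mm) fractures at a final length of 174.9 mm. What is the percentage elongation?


Elongation = (Lf - L0) / L0 * 100
= (174.9 - 35.7) / 35.7 * 100
= 139.2 / 35.7 * 100
= 389.9%

389.9%


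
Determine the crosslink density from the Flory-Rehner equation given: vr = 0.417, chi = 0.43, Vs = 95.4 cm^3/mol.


ln(1 - vr) = ln(1 - 0.417) = -0.5396
Numerator = -((-0.5396) + 0.417 + 0.43 * 0.417^2) = 0.0478
Denominator = 95.4 * (0.417^(1/3) - 0.417/2) = 51.3824
nu = 0.0478 / 51.3824 = 9.3020e-04 mol/cm^3

9.3020e-04 mol/cm^3


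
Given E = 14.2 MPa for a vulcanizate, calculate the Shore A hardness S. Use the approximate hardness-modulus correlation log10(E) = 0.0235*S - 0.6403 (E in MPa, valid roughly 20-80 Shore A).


log10(E) = 0.0235*S - 0.6403  =>  S = (log10(E) + 0.6403) / 0.0235
log10(14.2) = 1.152288
S = (1.152288 + 0.6403) / 0.0235 = 1.792588 / 0.0235
S = 76.3

Shore A = 76.3


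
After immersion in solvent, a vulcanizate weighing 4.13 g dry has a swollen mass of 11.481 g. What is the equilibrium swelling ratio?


Q = W_swollen / W_dry
Q = 11.481 / 4.13
Q = 2.78

Q = 2.78


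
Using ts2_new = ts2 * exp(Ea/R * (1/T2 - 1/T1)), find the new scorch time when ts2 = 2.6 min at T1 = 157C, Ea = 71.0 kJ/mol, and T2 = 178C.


Convert temperatures: T1 = 157 + 273.15 = 430.15 K, T2 = 178 + 273.15 = 451.15 K
ts2_new = 2.6 * exp(71000 / 8.314 * (1/451.15 - 1/430.15))
1/T2 - 1/T1 = -1.0821e-04
ts2_new = 1.03 min

1.03 min


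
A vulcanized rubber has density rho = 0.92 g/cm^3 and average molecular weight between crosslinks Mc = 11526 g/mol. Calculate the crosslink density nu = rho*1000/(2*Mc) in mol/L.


nu = rho * 1000 / (2 * Mc)
nu = 0.92 * 1000 / (2 * 11526)
nu = 920.0 / 23052
nu = 0.0399 mol/L

0.0399 mol/L


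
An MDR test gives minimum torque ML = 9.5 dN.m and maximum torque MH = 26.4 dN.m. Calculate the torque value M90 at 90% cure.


M90 = ML + 0.9 * (MH - ML)
M90 = 9.5 + 0.9 * (26.4 - 9.5)
M90 = 9.5 + 0.9 * 16.9
M90 = 24.71 dN.m

24.71 dN.m


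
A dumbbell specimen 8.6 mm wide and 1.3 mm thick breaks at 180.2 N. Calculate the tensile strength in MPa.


Area = width * thickness = 8.6 * 1.3 = 11.18 mm^2
TS = force / area = 180.2 / 11.18 = 16.12 MPa

16.12 MPa


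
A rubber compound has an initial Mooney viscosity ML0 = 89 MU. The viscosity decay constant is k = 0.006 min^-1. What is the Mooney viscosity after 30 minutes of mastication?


ML = ML0 * exp(-k * t)
ML = 89 * exp(-0.006 * 30)
ML = 89 * 0.8353
ML = 74.34 MU

74.34 MU


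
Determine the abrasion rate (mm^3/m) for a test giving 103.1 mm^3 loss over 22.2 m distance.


Rate = volume_loss / distance
= 103.1 / 22.2
= 4.644 mm^3/m

4.644 mm^3/m


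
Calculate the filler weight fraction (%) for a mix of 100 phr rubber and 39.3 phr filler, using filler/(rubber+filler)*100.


Filler % = filler / (rubber + filler) * 100
= 39.3 / (100 + 39.3) * 100
= 39.3 / 139.3 * 100
= 28.21%

28.21%


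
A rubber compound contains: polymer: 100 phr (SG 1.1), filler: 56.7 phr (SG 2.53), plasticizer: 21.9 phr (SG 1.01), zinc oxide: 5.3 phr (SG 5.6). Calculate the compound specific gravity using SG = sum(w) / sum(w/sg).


Sum of weights = 183.9
Volume contributions:
  polymer: 100/1.1 = 90.9091
  filler: 56.7/2.53 = 22.4111
  plasticizer: 21.9/1.01 = 21.6832
  zinc oxide: 5.3/5.6 = 0.9464
Sum of volumes = 135.9498
SG = 183.9 / 135.9498 = 1.353

SG = 1.353


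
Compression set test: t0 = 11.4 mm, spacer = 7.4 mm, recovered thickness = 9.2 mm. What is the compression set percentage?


CS = (t0 - recovered) / (t0 - ts) * 100
= (11.4 - 9.2) / (11.4 - 7.4) * 100
= 2.2 / 4.0 * 100
= 55.0%

55.0%


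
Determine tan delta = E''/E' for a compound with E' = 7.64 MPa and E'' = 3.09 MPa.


tan delta = E'' / E'
= 3.09 / 7.64
= 0.4045

tan delta = 0.4045


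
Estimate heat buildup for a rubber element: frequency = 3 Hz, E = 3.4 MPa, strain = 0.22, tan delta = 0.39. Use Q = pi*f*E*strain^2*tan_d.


Q = pi * f * E * strain^2 * tan_d
= pi * 3 * 3.4 * 0.22^2 * 0.39
= pi * 3 * 3.4 * 0.0484 * 0.39
= 0.6049

Q = 0.6049


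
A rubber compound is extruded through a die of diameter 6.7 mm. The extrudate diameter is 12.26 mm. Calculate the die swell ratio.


Die swell ratio = D_extrudate / D_die
= 12.26 / 6.7
= 1.83

Die swell = 1.83


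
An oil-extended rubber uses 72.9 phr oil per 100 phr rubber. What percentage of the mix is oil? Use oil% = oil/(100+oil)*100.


Oil % = oil / (100 + oil) * 100
= 72.9 / (100 + 72.9) * 100
= 72.9 / 172.9 * 100
= 42.16%

42.16%


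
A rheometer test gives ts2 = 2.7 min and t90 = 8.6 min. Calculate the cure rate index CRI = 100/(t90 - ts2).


CRI = 100 / (t90 - ts2)
= 100 / (8.6 - 2.7)
= 100 / 5.9
= 16.95 min^-1

16.95 min^-1


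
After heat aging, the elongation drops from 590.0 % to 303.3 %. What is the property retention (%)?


Retention = aged / original * 100
= 303.3 / 590.0 * 100
= 51.4%

51.4%


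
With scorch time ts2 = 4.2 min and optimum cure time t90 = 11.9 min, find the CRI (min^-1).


CRI = 100 / (t90 - ts2)
= 100 / (11.9 - 4.2)
= 100 / 7.7
= 12.99 min^-1

12.99 min^-1


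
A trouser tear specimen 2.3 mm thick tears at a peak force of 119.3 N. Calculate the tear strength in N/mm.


Tear strength = force / thickness
= 119.3 / 2.3
= 51.87 N/mm

51.87 N/mm


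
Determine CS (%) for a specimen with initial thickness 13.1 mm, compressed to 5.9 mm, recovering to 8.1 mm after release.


CS = (t0 - recovered) / (t0 - ts) * 100
= (13.1 - 8.1) / (13.1 - 5.9) * 100
= 5.0 / 7.2 * 100
= 69.4%

69.4%


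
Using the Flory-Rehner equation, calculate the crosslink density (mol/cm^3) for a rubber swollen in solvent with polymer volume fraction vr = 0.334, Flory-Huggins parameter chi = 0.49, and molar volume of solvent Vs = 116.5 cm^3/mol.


ln(1 - vr) = ln(1 - 0.334) = -0.4065
Numerator = -((-0.4065) + 0.334 + 0.49 * 0.334^2) = 0.0178
Denominator = 116.5 * (0.334^(1/3) - 0.334/2) = 61.3749
nu = 0.0178 / 61.3749 = 2.9007e-04 mol/cm^3

2.9007e-04 mol/cm^3


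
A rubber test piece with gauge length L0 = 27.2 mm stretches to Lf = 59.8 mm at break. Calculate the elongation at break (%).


Elongation = (Lf - L0) / L0 * 100
= (59.8 - 27.2) / 27.2 * 100
= 32.6 / 27.2 * 100
= 119.9%

119.9%


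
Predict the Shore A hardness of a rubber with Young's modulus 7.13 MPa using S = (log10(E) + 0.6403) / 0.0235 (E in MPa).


log10(E) = 0.0235*S - 0.6403  =>  S = (log10(E) + 0.6403) / 0.0235
log10(7.13) = 0.853090
S = (0.853090 + 0.6403) / 0.0235 = 1.493390 / 0.0235
S = 63.5

Shore A = 63.5


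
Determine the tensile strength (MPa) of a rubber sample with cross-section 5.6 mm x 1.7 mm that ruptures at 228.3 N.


Area = width * thickness = 5.6 * 1.7 = 9.52 mm^2
TS = force / area = 228.3 / 9.52 = 23.98 MPa

23.98 MPa


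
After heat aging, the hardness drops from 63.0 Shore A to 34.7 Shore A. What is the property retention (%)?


Retention = aged / original * 100
= 34.7 / 63.0 * 100
= 55.1%

55.1%


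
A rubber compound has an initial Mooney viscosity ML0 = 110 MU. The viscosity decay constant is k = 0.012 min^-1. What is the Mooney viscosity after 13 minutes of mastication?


ML = ML0 * exp(-k * t)
ML = 110 * exp(-0.012 * 13)
ML = 110 * 0.8556
ML = 94.11 MU

94.11 MU


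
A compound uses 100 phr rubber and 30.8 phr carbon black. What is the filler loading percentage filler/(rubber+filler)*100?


Filler % = filler / (rubber + filler) * 100
= 30.8 / (100 + 30.8) * 100
= 30.8 / 130.8 * 100
= 23.55%

23.55%


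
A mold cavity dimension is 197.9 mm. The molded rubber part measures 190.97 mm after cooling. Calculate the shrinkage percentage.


Shrinkage = (mold - part) / mold * 100
= (197.9 - 190.97) / 197.9 * 100
= 6.93 / 197.9 * 100
= 3.5%

3.5%


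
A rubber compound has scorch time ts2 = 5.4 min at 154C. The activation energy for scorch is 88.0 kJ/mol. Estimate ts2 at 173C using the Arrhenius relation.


Convert temperatures: T1 = 154 + 273.15 = 427.15 K, T2 = 173 + 273.15 = 446.15 K
ts2_new = 5.4 * exp(88000 / 8.314 * (1/446.15 - 1/427.15))
1/T2 - 1/T1 = -9.9699e-05
ts2_new = 1.88 min

1.88 min


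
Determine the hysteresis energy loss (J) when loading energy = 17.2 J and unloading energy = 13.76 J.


Hysteresis loss = loading - unloading
= 17.2 - 13.76
= 3.44 J

3.44 J


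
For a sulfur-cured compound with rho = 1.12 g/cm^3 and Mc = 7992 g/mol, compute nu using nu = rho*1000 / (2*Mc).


nu = rho * 1000 / (2 * Mc)
nu = 1.12 * 1000 / (2 * 7992)
nu = 1120.0 / 15984
nu = 0.0701 mol/L

0.0701 mol/L


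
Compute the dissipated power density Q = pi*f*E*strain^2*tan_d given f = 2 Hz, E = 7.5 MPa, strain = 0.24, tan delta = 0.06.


Q = pi * f * E * strain^2 * tan_d
= pi * 2 * 7.5 * 0.24^2 * 0.06
= pi * 2 * 7.5 * 0.0576 * 0.06
= 0.1629

Q = 0.1629


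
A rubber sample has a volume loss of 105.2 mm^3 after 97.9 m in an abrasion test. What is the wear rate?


Rate = volume_loss / distance
= 105.2 / 97.9
= 1.075 mm^3/m

1.075 mm^3/m


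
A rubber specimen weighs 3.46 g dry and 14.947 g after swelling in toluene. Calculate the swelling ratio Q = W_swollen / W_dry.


Q = W_swollen / W_dry
Q = 14.947 / 3.46
Q = 4.32

Q = 4.32


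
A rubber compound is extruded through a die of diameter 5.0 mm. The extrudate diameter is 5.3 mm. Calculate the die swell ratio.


Die swell ratio = D_extrudate / D_die
= 5.3 / 5.0
= 1.06

Die swell = 1.06


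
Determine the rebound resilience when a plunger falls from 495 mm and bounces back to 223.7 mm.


Resilience = h_rebound / h_drop * 100
= 223.7 / 495 * 100
= 45.2%

45.2%


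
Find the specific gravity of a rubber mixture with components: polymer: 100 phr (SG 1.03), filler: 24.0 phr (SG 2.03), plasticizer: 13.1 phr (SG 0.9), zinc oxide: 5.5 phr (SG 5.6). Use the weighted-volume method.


Sum of weights = 142.6
Volume contributions:
  polymer: 100/1.03 = 97.0874
  filler: 24.0/2.03 = 11.8227
  plasticizer: 13.1/0.9 = 14.5556
  zinc oxide: 5.5/5.6 = 0.9821
Sum of volumes = 124.4477
SG = 142.6 / 124.4477 = 1.146

SG = 1.146


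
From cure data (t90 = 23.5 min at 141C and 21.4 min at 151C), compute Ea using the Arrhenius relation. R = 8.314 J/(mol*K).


T1 = 414.15 K, T2 = 424.15 K
1/T1 - 1/T2 = 5.6928e-05
ln(t1/t2) = ln(23.5/21.4) = 0.0936
Ea = 8.314 * 0.0936 / 5.6928e-05 = 13671.2139 J/mol
Ea = 13.67 kJ/mol

13.67 kJ/mol


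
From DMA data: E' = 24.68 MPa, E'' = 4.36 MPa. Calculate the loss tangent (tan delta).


tan delta = E'' / E'
= 4.36 / 24.68
= 0.1767

tan delta = 0.1767


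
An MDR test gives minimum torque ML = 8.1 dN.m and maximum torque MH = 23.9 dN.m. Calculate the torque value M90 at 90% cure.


M90 = ML + 0.9 * (MH - ML)
M90 = 8.1 + 0.9 * (23.9 - 8.1)
M90 = 8.1 + 0.9 * 15.8
M90 = 22.32 dN.m

22.32 dN.m


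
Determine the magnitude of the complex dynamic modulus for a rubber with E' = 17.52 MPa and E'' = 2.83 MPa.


|E*| = sqrt(E'^2 + E''^2)
= sqrt(17.52^2 + 2.83^2)
= sqrt(306.9504 + 8.0089)
= 17.747 MPa

17.747 MPa


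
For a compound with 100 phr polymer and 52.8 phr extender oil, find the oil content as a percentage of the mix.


Oil % = oil / (100 + oil) * 100
= 52.8 / (100 + 52.8) * 100
= 52.8 / 152.8 * 100
= 34.55%

34.55%


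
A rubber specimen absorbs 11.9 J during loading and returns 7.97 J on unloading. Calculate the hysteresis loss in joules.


Hysteresis loss = loading - unloading
= 11.9 - 7.97
= 3.93 J

3.93 J


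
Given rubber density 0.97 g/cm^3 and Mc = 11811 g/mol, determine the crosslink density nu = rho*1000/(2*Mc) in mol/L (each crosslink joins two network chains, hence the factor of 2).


nu = rho * 1000 / (2 * Mc)
nu = 0.97 * 1000 / (2 * 11811)
nu = 970.0 / 23622
nu = 0.0411 mol/L

0.0411 mol/L


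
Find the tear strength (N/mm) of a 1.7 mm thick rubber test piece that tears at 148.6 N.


Tear strength = force / thickness
= 148.6 / 1.7
= 87.41 N/mm

87.41 N/mm


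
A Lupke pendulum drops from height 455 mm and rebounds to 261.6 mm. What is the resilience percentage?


Resilience = h_rebound / h_drop * 100
= 261.6 / 455 * 100
= 57.5%

57.5%


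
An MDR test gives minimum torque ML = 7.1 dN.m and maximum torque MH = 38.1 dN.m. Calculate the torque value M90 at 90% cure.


M90 = ML + 0.9 * (MH - ML)
M90 = 7.1 + 0.9 * (38.1 - 7.1)
M90 = 7.1 + 0.9 * 31.0
M90 = 35.0 dN.m

35.0 dN.m


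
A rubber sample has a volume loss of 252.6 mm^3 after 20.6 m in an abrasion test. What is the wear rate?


Rate = volume_loss / distance
= 252.6 / 20.6
= 12.262 mm^3/m

12.262 mm^3/m


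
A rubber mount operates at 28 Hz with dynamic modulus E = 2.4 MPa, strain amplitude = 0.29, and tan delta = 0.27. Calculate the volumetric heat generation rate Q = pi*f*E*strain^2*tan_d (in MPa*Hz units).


Q = pi * f * E * strain^2 * tan_d
= pi * 28 * 2.4 * 0.29^2 * 0.27
= pi * 28 * 2.4 * 0.0841 * 0.27
= 4.7938

Q = 4.7938


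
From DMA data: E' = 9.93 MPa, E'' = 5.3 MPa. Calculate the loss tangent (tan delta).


tan delta = E'' / E'
= 5.3 / 9.93
= 0.5337

tan delta = 0.5337


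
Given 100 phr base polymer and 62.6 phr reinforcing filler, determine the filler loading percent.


Filler % = filler / (rubber + filler) * 100
= 62.6 / (100 + 62.6) * 100
= 62.6 / 162.6 * 100
= 38.5%

38.5%


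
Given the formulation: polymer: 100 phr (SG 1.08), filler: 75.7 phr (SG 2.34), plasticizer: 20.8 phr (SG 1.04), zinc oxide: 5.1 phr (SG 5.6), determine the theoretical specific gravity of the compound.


Sum of weights = 201.6
Volume contributions:
  polymer: 100/1.08 = 92.5926
  filler: 75.7/2.34 = 32.3504
  plasticizer: 20.8/1.04 = 20.0000
  zinc oxide: 5.1/5.6 = 0.9107
Sum of volumes = 145.8537
SG = 201.6 / 145.8537 = 1.382

SG = 1.382


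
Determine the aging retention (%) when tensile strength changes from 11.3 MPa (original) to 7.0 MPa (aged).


Retention = aged / original * 100
= 7.0 / 11.3 * 100
= 61.9%

61.9%


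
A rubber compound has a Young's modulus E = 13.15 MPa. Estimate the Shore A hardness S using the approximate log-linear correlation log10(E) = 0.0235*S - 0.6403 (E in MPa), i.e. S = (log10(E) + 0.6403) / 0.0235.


log10(E) = 0.0235*S - 0.6403  =>  S = (log10(E) + 0.6403) / 0.0235
log10(13.15) = 1.118926
S = (1.118926 + 0.6403) / 0.0235 = 1.759226 / 0.0235
S = 74.9

Shore A = 74.9


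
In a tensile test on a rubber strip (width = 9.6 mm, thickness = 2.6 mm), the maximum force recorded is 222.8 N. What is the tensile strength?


Area = width * thickness = 9.6 * 2.6 = 24.96 mm^2
TS = force / area = 222.8 / 24.96 = 8.93 MPa

8.93 MPa


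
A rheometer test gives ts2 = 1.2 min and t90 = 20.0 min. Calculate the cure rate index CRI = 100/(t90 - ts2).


CRI = 100 / (t90 - ts2)
= 100 / (20.0 - 1.2)
= 100 / 18.8
= 5.32 min^-1

5.32 min^-1


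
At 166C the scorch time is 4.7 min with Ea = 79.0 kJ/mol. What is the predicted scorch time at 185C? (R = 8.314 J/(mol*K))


Convert temperatures: T1 = 166 + 273.15 = 439.15 K, T2 = 185 + 273.15 = 458.15 K
ts2_new = 4.7 * exp(79000 / 8.314 * (1/458.15 - 1/439.15))
1/T2 - 1/T1 = -9.4435e-05
ts2_new = 1.92 min

1.92 min


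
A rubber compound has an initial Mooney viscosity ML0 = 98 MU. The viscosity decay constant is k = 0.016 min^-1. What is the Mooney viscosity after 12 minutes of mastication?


ML = ML0 * exp(-k * t)
ML = 98 * exp(-0.016 * 12)
ML = 98 * 0.8253
ML = 80.88 MU

80.88 MU


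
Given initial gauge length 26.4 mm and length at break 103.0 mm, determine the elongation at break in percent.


Elongation = (Lf - L0) / L0 * 100
= (103.0 - 26.4) / 26.4 * 100
= 76.6 / 26.4 * 100
= 290.2%

290.2%


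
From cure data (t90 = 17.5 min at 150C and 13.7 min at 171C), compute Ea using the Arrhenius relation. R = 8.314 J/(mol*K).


T1 = 423.15 K, T2 = 444.15 K
1/T1 - 1/T2 = 1.1174e-04
ln(t1/t2) = ln(17.5/13.7) = 0.2448
Ea = 8.314 * 0.2448 / 1.1174e-04 = 18215.2487 J/mol
Ea = 18.22 kJ/mol

18.22 kJ/mol


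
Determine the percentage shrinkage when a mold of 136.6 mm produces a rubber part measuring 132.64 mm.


Shrinkage = (mold - part) / mold * 100
= (136.6 - 132.64) / 136.6 * 100
= 3.96 / 136.6 * 100
= 2.9%

2.9%


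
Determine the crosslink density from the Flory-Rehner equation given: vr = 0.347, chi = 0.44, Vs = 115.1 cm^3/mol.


ln(1 - vr) = ln(1 - 0.347) = -0.4262
Numerator = -((-0.4262) + 0.347 + 0.44 * 0.347^2) = 0.0262
Denominator = 115.1 * (0.347^(1/3) - 0.347/2) = 60.9121
nu = 0.0262 / 60.9121 = 4.3010e-04 mol/cm^3

4.3010e-04 mol/cm^3


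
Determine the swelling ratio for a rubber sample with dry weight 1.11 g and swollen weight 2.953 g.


Q = W_swollen / W_dry
Q = 2.953 / 1.11
Q = 2.66

Q = 2.66


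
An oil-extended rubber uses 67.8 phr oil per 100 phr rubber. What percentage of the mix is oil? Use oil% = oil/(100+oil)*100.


Oil % = oil / (100 + oil) * 100
= 67.8 / (100 + 67.8) * 100
= 67.8 / 167.8 * 100
= 40.41%

40.41%


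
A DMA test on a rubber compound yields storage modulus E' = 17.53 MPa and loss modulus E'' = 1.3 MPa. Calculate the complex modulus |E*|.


|E*| = sqrt(E'^2 + E''^2)
= sqrt(17.53^2 + 1.3^2)
= sqrt(307.3009 + 1.6900)
= 17.578 MPa

17.578 MPa


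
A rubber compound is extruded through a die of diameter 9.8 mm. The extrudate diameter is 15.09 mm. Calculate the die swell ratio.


Die swell ratio = D_extrudate / D_die
= 15.09 / 9.8
= 1.54

Die swell = 1.54


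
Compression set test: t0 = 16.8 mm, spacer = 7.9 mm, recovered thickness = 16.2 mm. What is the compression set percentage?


CS = (t0 - recovered) / (t0 - ts) * 100
= (16.8 - 16.2) / (16.8 - 7.9) * 100
= 0.6 / 8.9 * 100
= 6.7%

6.7%


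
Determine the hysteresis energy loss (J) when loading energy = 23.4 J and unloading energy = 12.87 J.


Hysteresis loss = loading - unloading
= 23.4 - 12.87
= 10.53 J

10.53 J


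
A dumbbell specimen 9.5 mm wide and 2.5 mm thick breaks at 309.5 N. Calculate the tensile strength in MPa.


Area = width * thickness = 9.5 * 2.5 = 23.75 mm^2
TS = force / area = 309.5 / 23.75 = 13.03 MPa

13.03 MPa


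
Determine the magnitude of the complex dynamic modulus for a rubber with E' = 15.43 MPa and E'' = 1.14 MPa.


|E*| = sqrt(E'^2 + E''^2)
= sqrt(15.43^2 + 1.14^2)
= sqrt(238.0849 + 1.2996)
= 15.472 MPa

15.472 MPa


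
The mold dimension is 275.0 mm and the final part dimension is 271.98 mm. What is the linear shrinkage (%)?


Shrinkage = (mold - part) / mold * 100
= (275.0 - 271.98) / 275.0 * 100
= 3.02 / 275.0 * 100
= 1.1%

1.1%


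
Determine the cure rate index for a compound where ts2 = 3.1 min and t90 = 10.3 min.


CRI = 100 / (t90 - ts2)
= 100 / (10.3 - 3.1)
= 100 / 7.2
= 13.89 min^-1

13.89 min^-1


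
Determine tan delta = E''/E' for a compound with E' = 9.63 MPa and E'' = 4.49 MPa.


tan delta = E'' / E'
= 4.49 / 9.63
= 0.4663

tan delta = 0.4663


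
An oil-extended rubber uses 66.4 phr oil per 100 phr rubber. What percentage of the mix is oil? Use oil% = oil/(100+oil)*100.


Oil % = oil / (100 + oil) * 100
= 66.4 / (100 + 66.4) * 100
= 66.4 / 166.4 * 100
= 39.9%

39.9%


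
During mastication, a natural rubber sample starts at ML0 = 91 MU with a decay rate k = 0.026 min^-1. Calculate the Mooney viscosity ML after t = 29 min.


ML = ML0 * exp(-k * t)
ML = 91 * exp(-0.026 * 29)
ML = 91 * 0.4705
ML = 42.81 MU

42.81 MU


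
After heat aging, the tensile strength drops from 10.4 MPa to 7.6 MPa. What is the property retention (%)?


Retention = aged / original * 100
= 7.6 / 10.4 * 100
= 73.1%

73.1%


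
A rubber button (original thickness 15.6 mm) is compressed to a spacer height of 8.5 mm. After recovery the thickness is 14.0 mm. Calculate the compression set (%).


CS = (t0 - recovered) / (t0 - ts) * 100
= (15.6 - 14.0) / (15.6 - 8.5) * 100
= 1.6 / 7.1 * 100
= 22.5%

22.5%


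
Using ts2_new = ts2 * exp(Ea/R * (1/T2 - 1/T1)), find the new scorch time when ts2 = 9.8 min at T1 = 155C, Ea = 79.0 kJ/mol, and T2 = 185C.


Convert temperatures: T1 = 155 + 273.15 = 428.15 K, T2 = 185 + 273.15 = 458.15 K
ts2_new = 9.8 * exp(79000 / 8.314 * (1/458.15 - 1/428.15))
1/T2 - 1/T1 = -1.5294e-04
ts2_new = 2.29 min

2.29 min


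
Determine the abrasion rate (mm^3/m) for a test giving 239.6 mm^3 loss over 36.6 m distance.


Rate = volume_loss / distance
= 239.6 / 36.6
= 6.546 mm^3/m

6.546 mm^3/m


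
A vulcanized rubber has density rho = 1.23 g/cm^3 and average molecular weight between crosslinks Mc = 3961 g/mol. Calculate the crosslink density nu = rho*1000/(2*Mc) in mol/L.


nu = rho * 1000 / (2 * Mc)
nu = 1.23 * 1000 / (2 * 3961)
nu = 1230.0 / 7922
nu = 0.1553 mol/L

0.1553 mol/L


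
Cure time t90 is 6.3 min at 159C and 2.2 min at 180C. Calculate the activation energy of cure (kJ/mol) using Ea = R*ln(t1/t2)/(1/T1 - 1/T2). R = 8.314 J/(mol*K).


T1 = 432.15 K, T2 = 453.15 K
1/T1 - 1/T2 = 1.0724e-04
ln(t1/t2) = ln(6.3/2.2) = 1.0521
Ea = 8.314 * 1.0521 / 1.0724e-04 = 81568.2337 J/mol
Ea = 81.57 kJ/mol

81.57 kJ/mol


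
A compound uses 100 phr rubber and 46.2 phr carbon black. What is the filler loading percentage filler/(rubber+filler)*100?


Filler % = filler / (rubber + filler) * 100
= 46.2 / (100 + 46.2) * 100
= 46.2 / 146.2 * 100
= 31.6%

31.6%


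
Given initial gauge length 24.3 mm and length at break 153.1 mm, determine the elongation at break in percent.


Elongation = (Lf - L0) / L0 * 100
= (153.1 - 24.3) / 24.3 * 100
= 128.8 / 24.3 * 100
= 530.0%

530.0%


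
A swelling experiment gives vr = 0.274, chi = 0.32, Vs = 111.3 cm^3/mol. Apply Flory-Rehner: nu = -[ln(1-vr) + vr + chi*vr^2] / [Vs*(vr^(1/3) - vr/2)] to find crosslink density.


ln(1 - vr) = ln(1 - 0.274) = -0.3202
Numerator = -((-0.3202) + 0.274 + 0.32 * 0.274^2) = 0.0222
Denominator = 111.3 * (0.274^(1/3) - 0.274/2) = 57.0420
nu = 0.0222 / 57.0420 = 3.8885e-04 mol/cm^3

3.8885e-04 mol/cm^3


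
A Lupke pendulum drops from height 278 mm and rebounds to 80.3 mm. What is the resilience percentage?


Resilience = h_rebound / h_drop * 100
= 80.3 / 278 * 100
= 28.9%

28.9%


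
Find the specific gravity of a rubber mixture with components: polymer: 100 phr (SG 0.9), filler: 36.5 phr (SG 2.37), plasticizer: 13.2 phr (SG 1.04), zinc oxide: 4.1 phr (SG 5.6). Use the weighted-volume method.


Sum of weights = 153.8
Volume contributions:
  polymer: 100/0.9 = 111.1111
  filler: 36.5/2.37 = 15.4008
  plasticizer: 13.2/1.04 = 12.6923
  zinc oxide: 4.1/5.6 = 0.7321
Sum of volumes = 139.9364
SG = 153.8 / 139.9364 = 1.099

SG = 1.099


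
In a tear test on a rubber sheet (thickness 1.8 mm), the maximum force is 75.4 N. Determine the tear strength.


Tear strength = force / thickness
= 75.4 / 1.8
= 41.89 N/mm

41.89 N/mm


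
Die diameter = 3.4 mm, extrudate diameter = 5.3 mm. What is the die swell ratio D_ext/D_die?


Die swell ratio = D_extrudate / D_die
= 5.3 / 3.4
= 1.559

Die swell = 1.559


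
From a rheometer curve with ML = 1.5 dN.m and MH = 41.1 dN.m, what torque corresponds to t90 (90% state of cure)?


M90 = ML + 0.9 * (MH - ML)
M90 = 1.5 + 0.9 * (41.1 - 1.5)
M90 = 1.5 + 0.9 * 39.6
M90 = 37.14 dN.m

37.14 dN.m


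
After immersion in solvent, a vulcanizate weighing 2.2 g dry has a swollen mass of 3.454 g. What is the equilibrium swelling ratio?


Q = W_swollen / W_dry
Q = 3.454 / 2.2
Q = 1.57

Q = 1.57


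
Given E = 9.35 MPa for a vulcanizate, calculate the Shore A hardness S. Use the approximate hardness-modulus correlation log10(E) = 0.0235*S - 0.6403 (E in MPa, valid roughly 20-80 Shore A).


log10(E) = 0.0235*S - 0.6403  =>  S = (log10(E) + 0.6403) / 0.0235
log10(9.35) = 0.970812
S = (0.970812 + 0.6403) / 0.0235 = 1.611112 / 0.0235
S = 68.6

Shore A = 68.6


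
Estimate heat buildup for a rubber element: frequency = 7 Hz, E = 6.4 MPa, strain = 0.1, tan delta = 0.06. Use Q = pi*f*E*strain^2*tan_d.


Q = pi * f * E * strain^2 * tan_d
= pi * 7 * 6.4 * 0.1^2 * 0.06
= pi * 7 * 6.4 * 0.0100 * 0.06
= 0.0844

Q = 0.0844


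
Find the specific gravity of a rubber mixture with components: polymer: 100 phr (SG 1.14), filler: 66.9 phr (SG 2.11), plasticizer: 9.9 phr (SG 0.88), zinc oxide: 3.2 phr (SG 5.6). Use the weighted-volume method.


Sum of weights = 180.0
Volume contributions:
  polymer: 100/1.14 = 87.7193
  filler: 66.9/2.11 = 31.7062
  plasticizer: 9.9/0.88 = 11.2500
  zinc oxide: 3.2/5.6 = 0.5714
Sum of volumes = 131.2469
SG = 180.0 / 131.2469 = 1.371

SG = 1.371


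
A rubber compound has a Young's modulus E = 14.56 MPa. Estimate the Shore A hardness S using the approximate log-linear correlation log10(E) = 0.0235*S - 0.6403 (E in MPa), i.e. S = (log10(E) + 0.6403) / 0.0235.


log10(E) = 0.0235*S - 0.6403  =>  S = (log10(E) + 0.6403) / 0.0235
log10(14.56) = 1.163161
S = (1.163161 + 0.6403) / 0.0235 = 1.803461 / 0.0235
S = 76.7

Shore A = 76.7


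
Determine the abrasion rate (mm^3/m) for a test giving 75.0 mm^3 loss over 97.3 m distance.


Rate = volume_loss / distance
= 75.0 / 97.3
= 0.771 mm^3/m

0.771 mm^3/m


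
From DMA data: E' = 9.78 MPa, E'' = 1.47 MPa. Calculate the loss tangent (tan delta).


tan delta = E'' / E'
= 1.47 / 9.78
= 0.1503

tan delta = 0.1503


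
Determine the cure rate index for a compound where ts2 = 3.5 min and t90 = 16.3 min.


CRI = 100 / (t90 - ts2)
= 100 / (16.3 - 3.5)
= 100 / 12.8
= 7.81 min^-1

7.81 min^-1


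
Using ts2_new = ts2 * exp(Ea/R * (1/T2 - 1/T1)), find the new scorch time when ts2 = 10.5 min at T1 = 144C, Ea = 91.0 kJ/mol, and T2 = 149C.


Convert temperatures: T1 = 144 + 273.15 = 417.15 K, T2 = 149 + 273.15 = 422.15 K
ts2_new = 10.5 * exp(91000 / 8.314 * (1/422.15 - 1/417.15))
1/T2 - 1/T1 = -2.8393e-05
ts2_new = 7.7 min

7.7 min


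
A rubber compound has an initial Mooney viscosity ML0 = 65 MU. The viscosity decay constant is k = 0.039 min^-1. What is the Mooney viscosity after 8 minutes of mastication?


ML = ML0 * exp(-k * t)
ML = 65 * exp(-0.039 * 8)
ML = 65 * 0.7320
ML = 47.58 MU

47.58 MU


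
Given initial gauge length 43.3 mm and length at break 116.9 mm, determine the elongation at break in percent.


Elongation = (Lf - L0) / L0 * 100
= (116.9 - 43.3) / 43.3 * 100
= 73.6 / 43.3 * 100
= 170.0%

170.0%


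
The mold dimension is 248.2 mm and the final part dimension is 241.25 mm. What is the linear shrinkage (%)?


Shrinkage = (mold - part) / mold * 100
= (248.2 - 241.25) / 248.2 * 100
= 6.95 / 248.2 * 100
= 2.8%

2.8%


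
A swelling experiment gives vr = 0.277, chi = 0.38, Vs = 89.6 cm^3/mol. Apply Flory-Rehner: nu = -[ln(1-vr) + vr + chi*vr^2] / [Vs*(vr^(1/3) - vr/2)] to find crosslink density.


ln(1 - vr) = ln(1 - 0.277) = -0.3243
Numerator = -((-0.3243) + 0.277 + 0.38 * 0.277^2) = 0.0182
Denominator = 89.6 * (0.277^(1/3) - 0.277/2) = 45.9978
nu = 0.0182 / 45.9978 = 3.9543e-04 mol/cm^3

3.9543e-04 mol/cm^3


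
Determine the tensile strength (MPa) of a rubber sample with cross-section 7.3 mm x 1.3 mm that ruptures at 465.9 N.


Area = width * thickness = 7.3 * 1.3 = 9.49 mm^2
TS = force / area = 465.9 / 9.49 = 49.09 MPa

49.09 MPa


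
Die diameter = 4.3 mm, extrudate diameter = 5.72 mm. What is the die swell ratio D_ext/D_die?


Die swell ratio = D_extrudate / D_die
= 5.72 / 4.3
= 1.33

Die swell = 1.33


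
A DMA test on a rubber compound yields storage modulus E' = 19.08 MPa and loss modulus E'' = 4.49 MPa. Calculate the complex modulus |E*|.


|E*| = sqrt(E'^2 + E''^2)
= sqrt(19.08^2 + 4.49^2)
= sqrt(364.0464 + 20.1601)
= 19.601 MPa

19.601 MPa


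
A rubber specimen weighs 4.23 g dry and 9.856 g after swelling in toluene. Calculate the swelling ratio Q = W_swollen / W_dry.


Q = W_swollen / W_dry
Q = 9.856 / 4.23
Q = 2.33

Q = 2.33


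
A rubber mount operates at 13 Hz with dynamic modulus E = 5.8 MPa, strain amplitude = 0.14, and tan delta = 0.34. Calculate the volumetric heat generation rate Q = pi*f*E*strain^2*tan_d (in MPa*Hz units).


Q = pi * f * E * strain^2 * tan_d
= pi * 13 * 5.8 * 0.14^2 * 0.34
= pi * 13 * 5.8 * 0.0196 * 0.34
= 1.5785

Q = 1.5785


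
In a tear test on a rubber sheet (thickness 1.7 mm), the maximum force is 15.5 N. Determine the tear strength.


Tear strength = force / thickness
= 15.5 / 1.7
= 9.12 N/mm

9.12 N/mm


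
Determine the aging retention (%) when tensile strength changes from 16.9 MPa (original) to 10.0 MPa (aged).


Retention = aged / original * 100
= 10.0 / 16.9 * 100
= 59.2%

59.2%


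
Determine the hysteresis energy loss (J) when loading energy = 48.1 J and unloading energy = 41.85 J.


Hysteresis loss = loading - unloading
= 48.1 - 41.85
= 6.25 J

6.25 J


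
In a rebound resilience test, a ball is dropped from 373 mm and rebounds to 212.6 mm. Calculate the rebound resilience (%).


Resilience = h_rebound / h_drop * 100
= 212.6 / 373 * 100
= 57.0%

57.0%


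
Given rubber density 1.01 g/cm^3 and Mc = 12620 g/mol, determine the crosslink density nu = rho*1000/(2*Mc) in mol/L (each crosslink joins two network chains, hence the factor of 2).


nu = rho * 1000 / (2 * Mc)
nu = 1.01 * 1000 / (2 * 12620)
nu = 1010.0 / 25240
nu = 0.0400 mol/L

0.0400 mol/L


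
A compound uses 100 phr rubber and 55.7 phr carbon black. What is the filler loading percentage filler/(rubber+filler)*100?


Filler % = filler / (rubber + filler) * 100
= 55.7 / (100 + 55.7) * 100
= 55.7 / 155.7 * 100
= 35.77%

35.77%


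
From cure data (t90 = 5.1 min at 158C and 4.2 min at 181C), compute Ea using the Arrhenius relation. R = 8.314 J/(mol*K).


T1 = 431.15 K, T2 = 454.15 K
1/T1 - 1/T2 = 1.1746e-04
ln(t1/t2) = ln(5.1/4.2) = 0.1942
Ea = 8.314 * 0.1942 / 1.1746e-04 = 13742.3417 J/mol
Ea = 13.74 kJ/mol

13.74 kJ/mol


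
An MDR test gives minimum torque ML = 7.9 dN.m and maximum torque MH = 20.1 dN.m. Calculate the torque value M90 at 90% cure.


M90 = ML + 0.9 * (MH - ML)
M90 = 7.9 + 0.9 * (20.1 - 7.9)
M90 = 7.9 + 0.9 * 12.2
M90 = 18.88 dN.m

18.88 dN.m


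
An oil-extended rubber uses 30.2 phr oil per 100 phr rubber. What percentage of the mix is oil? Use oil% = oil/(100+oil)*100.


Oil % = oil / (100 + oil) * 100
= 30.2 / (100 + 30.2) * 100
= 30.2 / 130.2 * 100
= 23.2%

23.2%


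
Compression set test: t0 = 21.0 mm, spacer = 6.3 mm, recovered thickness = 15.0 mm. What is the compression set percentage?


CS = (t0 - recovered) / (t0 - ts) * 100
= (21.0 - 15.0) / (21.0 - 6.3) * 100
= 6.0 / 14.7 * 100
= 40.8%

40.8%


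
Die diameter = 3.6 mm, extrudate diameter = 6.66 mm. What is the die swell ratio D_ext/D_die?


Die swell ratio = D_extrudate / D_die
= 6.66 / 3.6
= 1.85

Die swell = 1.85


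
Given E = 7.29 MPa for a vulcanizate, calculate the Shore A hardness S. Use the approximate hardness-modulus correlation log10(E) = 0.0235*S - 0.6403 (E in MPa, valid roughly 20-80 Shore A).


log10(E) = 0.0235*S - 0.6403  =>  S = (log10(E) + 0.6403) / 0.0235
log10(7.29) = 0.862728
S = (0.862728 + 0.6403) / 0.0235 = 1.503028 / 0.0235
S = 64.0

Shore A = 64.0


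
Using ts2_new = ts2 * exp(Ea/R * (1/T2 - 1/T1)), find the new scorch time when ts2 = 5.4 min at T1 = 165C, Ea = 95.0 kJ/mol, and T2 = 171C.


Convert temperatures: T1 = 165 + 273.15 = 438.15 K, T2 = 171 + 273.15 = 444.15 K
ts2_new = 5.4 * exp(95000 / 8.314 * (1/444.15 - 1/438.15))
1/T2 - 1/T1 = -3.0832e-05
ts2_new = 3.8 min

3.8 min


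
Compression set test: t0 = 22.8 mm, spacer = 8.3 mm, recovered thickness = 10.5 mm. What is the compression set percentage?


CS = (t0 - recovered) / (t0 - ts) * 100
= (22.8 - 10.5) / (22.8 - 8.3) * 100
= 12.3 / 14.5 * 100
= 84.8%

84.8%


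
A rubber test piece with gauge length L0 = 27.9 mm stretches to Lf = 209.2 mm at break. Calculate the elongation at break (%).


Elongation = (Lf - L0) / L0 * 100
= (209.2 - 27.9) / 27.9 * 100
= 181.3 / 27.9 * 100
= 649.8%

649.8%


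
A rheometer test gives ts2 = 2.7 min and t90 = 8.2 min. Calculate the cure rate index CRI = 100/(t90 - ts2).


CRI = 100 / (t90 - ts2)
= 100 / (8.2 - 2.7)
= 100 / 5.5
= 18.18 min^-1

18.18 min^-1


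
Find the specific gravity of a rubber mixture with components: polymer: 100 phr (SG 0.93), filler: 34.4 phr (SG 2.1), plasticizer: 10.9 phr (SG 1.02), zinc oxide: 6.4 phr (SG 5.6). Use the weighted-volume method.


Sum of weights = 151.7
Volume contributions:
  polymer: 100/0.93 = 107.5269
  filler: 34.4/2.1 = 16.3810
  plasticizer: 10.9/1.02 = 10.6863
  zinc oxide: 6.4/5.6 = 1.1429
Sum of volumes = 135.7370
SG = 151.7 / 135.7370 = 1.118

SG = 1.118


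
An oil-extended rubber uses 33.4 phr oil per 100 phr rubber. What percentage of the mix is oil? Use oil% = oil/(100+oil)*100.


Oil % = oil / (100 + oil) * 100
= 33.4 / (100 + 33.4) * 100
= 33.4 / 133.4 * 100
= 25.04%

25.04%


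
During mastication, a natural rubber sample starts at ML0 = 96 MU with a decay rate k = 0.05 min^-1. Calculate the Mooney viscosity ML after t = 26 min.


ML = ML0 * exp(-k * t)
ML = 96 * exp(-0.05 * 26)
ML = 96 * 0.2725
ML = 26.16 MU

26.16 MU


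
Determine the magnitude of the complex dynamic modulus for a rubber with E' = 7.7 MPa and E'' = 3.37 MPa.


|E*| = sqrt(E'^2 + E''^2)
= sqrt(7.7^2 + 3.37^2)
= sqrt(59.2900 + 11.3569)
= 8.405 MPa

8.405 MPa


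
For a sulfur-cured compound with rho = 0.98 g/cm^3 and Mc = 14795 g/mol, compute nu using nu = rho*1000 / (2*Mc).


nu = rho * 1000 / (2 * Mc)
nu = 0.98 * 1000 / (2 * 14795)
nu = 980.0 / 29590
nu = 0.0331 mol/L

0.0331 mol/L


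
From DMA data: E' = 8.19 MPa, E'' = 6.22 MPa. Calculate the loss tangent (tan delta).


tan delta = E'' / E'
= 6.22 / 8.19
= 0.7595

tan delta = 0.7595


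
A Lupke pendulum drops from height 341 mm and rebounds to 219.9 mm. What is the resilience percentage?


Resilience = h_rebound / h_drop * 100
= 219.9 / 341 * 100
= 64.5%

64.5%


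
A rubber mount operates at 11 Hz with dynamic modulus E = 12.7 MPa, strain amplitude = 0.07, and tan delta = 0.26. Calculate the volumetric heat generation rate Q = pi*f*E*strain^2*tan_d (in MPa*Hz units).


Q = pi * f * E * strain^2 * tan_d
= pi * 11 * 12.7 * 0.07^2 * 0.26
= pi * 11 * 12.7 * 0.0049 * 0.26
= 0.5591

Q = 0.5591


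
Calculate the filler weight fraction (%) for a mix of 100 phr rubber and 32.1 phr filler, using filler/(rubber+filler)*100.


Filler % = filler / (rubber + filler) * 100
= 32.1 / (100 + 32.1) * 100
= 32.1 / 132.1 * 100
= 24.3%

24.3%


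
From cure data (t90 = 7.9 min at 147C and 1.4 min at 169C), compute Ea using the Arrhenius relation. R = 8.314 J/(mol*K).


T1 = 420.15 K, T2 = 442.15 K
1/T1 - 1/T2 = 1.1843e-04
ln(t1/t2) = ln(7.9/1.4) = 1.7304
Ea = 8.314 * 1.7304 / 1.1843e-04 = 121480.1905 J/mol
Ea = 121.48 kJ/mol

121.48 kJ/mol


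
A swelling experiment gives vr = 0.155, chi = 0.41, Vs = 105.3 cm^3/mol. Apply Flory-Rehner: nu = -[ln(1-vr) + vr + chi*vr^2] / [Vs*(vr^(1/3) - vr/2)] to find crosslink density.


ln(1 - vr) = ln(1 - 0.155) = -0.1684
Numerator = -((-0.1684) + 0.155 + 0.41 * 0.155^2) = 0.0036
Denominator = 105.3 * (0.155^(1/3) - 0.155/2) = 48.4031
nu = 0.0036 / 48.4031 = 7.3723e-05 mol/cm^3

7.3723e-05 mol/cm^3


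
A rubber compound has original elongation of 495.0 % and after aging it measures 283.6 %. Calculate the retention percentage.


Retention = aged / original * 100
= 283.6 / 495.0 * 100
= 57.3%

57.3%


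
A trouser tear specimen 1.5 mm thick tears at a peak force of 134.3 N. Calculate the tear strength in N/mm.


Tear strength = force / thickness
= 134.3 / 1.5
= 89.53 N/mm

89.53 N/mm


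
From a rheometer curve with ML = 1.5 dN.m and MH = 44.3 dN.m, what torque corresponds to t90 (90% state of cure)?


M90 = ML + 0.9 * (MH - ML)
M90 = 1.5 + 0.9 * (44.3 - 1.5)
M90 = 1.5 + 0.9 * 42.8
M90 = 40.02 dN.m

40.02 dN.m


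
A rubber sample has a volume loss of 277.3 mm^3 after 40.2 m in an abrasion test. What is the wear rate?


Rate = volume_loss / distance
= 277.3 / 40.2
= 6.898 mm^3/m

6.898 mm^3/m


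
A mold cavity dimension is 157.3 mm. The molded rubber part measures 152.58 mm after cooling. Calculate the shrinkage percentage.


Shrinkage = (mold - part) / mold * 100
= (157.3 - 152.58) / 157.3 * 100
= 4.72 / 157.3 * 100
= 3.0%

3.0%


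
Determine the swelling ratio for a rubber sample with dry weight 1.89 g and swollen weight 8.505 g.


Q = W_swollen / W_dry
Q = 8.505 / 1.89
Q = 4.5

Q = 4.5


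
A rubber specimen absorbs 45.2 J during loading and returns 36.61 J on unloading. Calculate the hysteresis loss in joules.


Hysteresis loss = loading - unloading
= 45.2 - 36.61
= 8.59 J

8.59 J


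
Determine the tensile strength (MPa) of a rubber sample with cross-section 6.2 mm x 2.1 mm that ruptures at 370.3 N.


Area = width * thickness = 6.2 * 2.1 = 13.02 mm^2
TS = force / area = 370.3 / 13.02 = 28.44 MPa

28.44 MPa


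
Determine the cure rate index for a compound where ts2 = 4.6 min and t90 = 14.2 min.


CRI = 100 / (t90 - ts2)
= 100 / (14.2 - 4.6)
= 100 / 9.6
= 10.42 min^-1

10.42 min^-1


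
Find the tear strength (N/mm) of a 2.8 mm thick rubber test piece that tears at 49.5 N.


Tear strength = force / thickness
= 49.5 / 2.8
= 17.68 N/mm

17.68 N/mm


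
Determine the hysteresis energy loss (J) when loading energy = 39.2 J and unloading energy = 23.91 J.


Hysteresis loss = loading - unloading
= 39.2 - 23.91
= 15.29 J

15.29 J


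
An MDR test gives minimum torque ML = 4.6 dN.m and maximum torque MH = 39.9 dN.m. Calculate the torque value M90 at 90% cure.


M90 = ML + 0.9 * (MH - ML)
M90 = 4.6 + 0.9 * (39.9 - 4.6)
M90 = 4.6 + 0.9 * 35.3
M90 = 36.37 dN.m

36.37 dN.m
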